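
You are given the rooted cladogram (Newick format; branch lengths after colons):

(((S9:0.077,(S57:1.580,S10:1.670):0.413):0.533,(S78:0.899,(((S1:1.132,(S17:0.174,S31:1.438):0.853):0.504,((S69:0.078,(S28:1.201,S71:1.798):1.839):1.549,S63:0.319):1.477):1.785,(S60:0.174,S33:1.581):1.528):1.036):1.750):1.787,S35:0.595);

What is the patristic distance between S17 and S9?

The path runs S17 → … → MRCA → … → S9; the MRCA is the node subtending ((S9,(S57,S10)),(S78,(((S1,(S17,S31)),((S69,(S28,S71)),S63)),(S60,S33)))).
Branch lengths along that path: 0.174 + 0.853 + 0.504 + 1.785 + 1.036 + 1.750 + 0.533 + 0.077 = 6.712.

6.712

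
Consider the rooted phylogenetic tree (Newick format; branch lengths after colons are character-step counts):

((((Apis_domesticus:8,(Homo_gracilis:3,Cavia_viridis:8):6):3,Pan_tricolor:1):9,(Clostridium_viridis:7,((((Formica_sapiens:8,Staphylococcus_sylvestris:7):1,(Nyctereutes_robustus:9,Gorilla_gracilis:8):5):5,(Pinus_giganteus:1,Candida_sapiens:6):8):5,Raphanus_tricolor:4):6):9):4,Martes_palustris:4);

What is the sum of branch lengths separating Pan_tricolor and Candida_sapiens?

44

The path runs Pan_tricolor → … → MRCA → … → Candida_sapiens; the MRCA is the node subtending (((Apis_domesticus,(Homo_gracilis,Cavia_viridis)),Pan_tricolor),(Clostridium_viridis,((((Formica_sapiens,Staphylococcus_sylvestris),(Nyctereutes_robustus,Gorilla_gracilis)),(Pinus_giganteus,Candida_sapiens)),Raphanus_tricolor))).
Branch lengths along that path: 1 + 9 + 9 + 6 + 5 + 8 + 6 = 44.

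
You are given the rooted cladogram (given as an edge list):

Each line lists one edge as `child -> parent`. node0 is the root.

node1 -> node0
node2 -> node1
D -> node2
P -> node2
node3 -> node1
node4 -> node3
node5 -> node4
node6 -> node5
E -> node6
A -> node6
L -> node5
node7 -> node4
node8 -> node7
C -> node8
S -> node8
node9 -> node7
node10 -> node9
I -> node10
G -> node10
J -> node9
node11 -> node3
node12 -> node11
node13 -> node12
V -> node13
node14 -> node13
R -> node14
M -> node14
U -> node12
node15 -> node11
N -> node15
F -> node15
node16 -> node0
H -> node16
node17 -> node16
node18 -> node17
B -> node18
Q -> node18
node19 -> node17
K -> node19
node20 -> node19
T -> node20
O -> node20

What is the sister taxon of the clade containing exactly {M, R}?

The clade containing exactly {M, R} attaches to the tree at the node subtending (V,(R,M)).
The other lineage descending from that same node — the sister group — is the single tip V.

V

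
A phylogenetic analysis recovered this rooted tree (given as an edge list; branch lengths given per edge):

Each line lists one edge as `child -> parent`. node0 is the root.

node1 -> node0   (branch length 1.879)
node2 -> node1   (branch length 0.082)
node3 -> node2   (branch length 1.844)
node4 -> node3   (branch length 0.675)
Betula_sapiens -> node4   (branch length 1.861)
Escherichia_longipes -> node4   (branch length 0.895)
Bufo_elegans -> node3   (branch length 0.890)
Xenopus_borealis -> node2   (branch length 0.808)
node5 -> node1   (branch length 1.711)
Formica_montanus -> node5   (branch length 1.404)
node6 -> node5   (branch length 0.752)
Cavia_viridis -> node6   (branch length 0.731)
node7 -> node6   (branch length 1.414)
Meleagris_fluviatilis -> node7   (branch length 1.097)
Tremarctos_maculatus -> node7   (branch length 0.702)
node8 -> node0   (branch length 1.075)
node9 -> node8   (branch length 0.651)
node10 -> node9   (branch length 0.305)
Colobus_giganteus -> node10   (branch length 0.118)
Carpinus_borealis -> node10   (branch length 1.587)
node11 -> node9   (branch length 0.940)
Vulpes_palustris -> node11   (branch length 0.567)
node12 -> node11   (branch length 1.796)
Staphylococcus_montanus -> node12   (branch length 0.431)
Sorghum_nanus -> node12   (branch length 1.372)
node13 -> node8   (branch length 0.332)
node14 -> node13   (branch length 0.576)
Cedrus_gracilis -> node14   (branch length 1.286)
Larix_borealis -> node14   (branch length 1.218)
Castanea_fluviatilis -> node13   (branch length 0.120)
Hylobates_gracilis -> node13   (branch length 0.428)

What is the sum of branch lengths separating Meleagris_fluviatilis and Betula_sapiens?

The path runs Meleagris_fluviatilis → … → MRCA → … → Betula_sapiens; the MRCA is the node subtending ((((Betula_sapiens,Escherichia_longipes),Bufo_elegans),Xenopus_borealis),(Formica_montanus,(Cavia_viridis,(Meleagris_fluviatilis,Tremarctos_maculatus)))).
Branch lengths along that path: 1.097 + 1.414 + 0.752 + 1.711 + 0.082 + 1.844 + 0.675 + 1.861 = 9.436.

9.436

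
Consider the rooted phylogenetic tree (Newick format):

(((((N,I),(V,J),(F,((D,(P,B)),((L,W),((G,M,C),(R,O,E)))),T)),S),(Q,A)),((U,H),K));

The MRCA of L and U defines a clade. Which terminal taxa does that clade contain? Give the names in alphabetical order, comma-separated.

Tracing L: it sits inside (L,W).
Tracing U: it sits inside (U,H).
The smallest clade enclosing both is the whole tree (their MRCA is the root), so the answer is all 23 tips in alphabetical order.

A, B, C, D, E, F, G, H, I, J, K, L, M, N, O, P, Q, R, S, T, U, V, W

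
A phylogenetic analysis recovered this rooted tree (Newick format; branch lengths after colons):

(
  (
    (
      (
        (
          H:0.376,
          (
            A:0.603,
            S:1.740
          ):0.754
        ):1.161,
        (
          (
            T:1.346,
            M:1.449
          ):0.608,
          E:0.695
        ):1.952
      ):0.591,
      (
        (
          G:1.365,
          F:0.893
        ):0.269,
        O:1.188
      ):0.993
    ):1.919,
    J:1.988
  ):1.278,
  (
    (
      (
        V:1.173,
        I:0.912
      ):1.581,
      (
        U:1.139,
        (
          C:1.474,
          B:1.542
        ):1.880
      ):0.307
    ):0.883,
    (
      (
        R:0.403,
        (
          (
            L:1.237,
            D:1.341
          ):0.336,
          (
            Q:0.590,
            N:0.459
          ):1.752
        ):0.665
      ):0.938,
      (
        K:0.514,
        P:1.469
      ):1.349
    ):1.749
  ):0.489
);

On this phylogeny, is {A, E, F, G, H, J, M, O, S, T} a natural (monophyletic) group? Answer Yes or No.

The most recent common ancestor of these taxa subtends ((((H,(A,S)),((T,M),E)),((G,F),O)),J).
That clade has exactly 10 tips — every listed taxon and nothing else — so the group is monophyletic.

Yes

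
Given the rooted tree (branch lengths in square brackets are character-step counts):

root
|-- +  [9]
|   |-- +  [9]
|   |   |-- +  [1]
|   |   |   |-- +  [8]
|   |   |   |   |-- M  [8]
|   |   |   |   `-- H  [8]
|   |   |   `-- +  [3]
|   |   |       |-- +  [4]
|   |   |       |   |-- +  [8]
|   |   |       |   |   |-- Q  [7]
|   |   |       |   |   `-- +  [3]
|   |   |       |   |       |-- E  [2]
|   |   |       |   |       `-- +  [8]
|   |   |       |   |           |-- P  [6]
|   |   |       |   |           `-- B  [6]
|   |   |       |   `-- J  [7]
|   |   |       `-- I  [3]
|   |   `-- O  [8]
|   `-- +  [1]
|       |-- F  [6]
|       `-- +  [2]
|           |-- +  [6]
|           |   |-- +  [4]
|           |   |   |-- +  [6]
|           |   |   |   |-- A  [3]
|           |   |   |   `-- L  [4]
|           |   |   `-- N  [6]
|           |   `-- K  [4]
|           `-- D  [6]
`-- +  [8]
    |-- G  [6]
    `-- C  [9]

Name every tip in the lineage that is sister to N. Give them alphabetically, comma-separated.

A, L

N attaches to the tree at the node subtending ((A,L),N).
The other lineage descending from that same node — the sister group — is (A,L); its 2 tips in alphabetical order are the answer.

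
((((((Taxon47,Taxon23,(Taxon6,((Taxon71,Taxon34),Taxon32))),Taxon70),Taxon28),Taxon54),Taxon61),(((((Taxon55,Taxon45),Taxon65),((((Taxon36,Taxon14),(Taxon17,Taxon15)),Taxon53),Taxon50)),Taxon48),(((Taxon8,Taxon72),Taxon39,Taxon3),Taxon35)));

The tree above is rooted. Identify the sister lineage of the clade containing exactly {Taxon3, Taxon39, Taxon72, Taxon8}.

Taxon35

The clade containing exactly {Taxon3, Taxon39, Taxon72, Taxon8} attaches to the tree at the node subtending (((Taxon8,Taxon72),Taxon39,Taxon3),Taxon35).
The other lineage descending from that same node — the sister group — is the single tip Taxon35.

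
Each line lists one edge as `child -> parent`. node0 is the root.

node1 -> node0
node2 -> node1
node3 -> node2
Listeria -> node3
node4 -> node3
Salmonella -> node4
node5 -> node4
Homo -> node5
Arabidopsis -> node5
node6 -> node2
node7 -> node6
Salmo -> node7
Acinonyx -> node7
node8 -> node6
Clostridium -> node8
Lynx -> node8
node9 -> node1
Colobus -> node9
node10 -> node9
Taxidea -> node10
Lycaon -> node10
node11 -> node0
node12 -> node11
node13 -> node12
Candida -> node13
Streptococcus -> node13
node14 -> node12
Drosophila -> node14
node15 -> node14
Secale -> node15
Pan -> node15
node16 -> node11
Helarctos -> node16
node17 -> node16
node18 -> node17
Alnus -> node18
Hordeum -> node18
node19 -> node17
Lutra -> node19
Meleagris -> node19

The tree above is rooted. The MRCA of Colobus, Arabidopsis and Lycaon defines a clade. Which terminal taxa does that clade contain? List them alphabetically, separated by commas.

Acinonyx, Arabidopsis, Clostridium, Colobus, Homo, Listeria, Lycaon, Lynx, Salmo, Salmonella, Taxidea

Tracing Colobus: it sits inside (Colobus,(Taxidea,Lycaon)).
Tracing Arabidopsis: it sits inside (Homo,Arabidopsis).
Tracing Lycaon: it sits inside (Taxidea,Lycaon).
The smallest clade enclosing all 3 is (((Listeria,(Salmonella,(Homo,Arabidopsis))),((Salmo,Acinonyx),(Clostridium,Lynx))),(Colobus,(Taxidea,Lycaon))); the answer is its 11 terminal taxa in alphabetical order.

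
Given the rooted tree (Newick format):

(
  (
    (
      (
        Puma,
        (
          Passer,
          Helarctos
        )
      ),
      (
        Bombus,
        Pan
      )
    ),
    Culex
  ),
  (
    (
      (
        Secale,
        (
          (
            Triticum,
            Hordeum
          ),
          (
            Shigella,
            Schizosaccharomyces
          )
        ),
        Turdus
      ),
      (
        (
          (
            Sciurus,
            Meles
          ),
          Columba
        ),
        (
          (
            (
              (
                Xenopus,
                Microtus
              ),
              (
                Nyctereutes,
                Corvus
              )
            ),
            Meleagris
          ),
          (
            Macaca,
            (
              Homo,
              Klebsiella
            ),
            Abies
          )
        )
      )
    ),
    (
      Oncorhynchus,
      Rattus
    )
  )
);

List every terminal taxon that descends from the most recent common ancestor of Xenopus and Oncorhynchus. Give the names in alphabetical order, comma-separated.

Tracing Xenopus: it sits inside (Xenopus,Microtus).
Tracing Oncorhynchus: it sits inside (Oncorhynchus,Rattus).
The smallest clade enclosing both is (((Secale,((Triticum,Hordeum),(Shigella,Schizosaccharomyces)),Turdus),(((Sciurus,Meles),Columba),((((Xenopus,Microtus),(Nyctereutes,Corvus)),Meleagris),(Macaca,(Homo,Klebsiella),Abies)))),(Oncorhynchus,Rattus)); the answer is its 20 terminal taxa in alphabetical order.

Abies, Columba, Corvus, Homo, Hordeum, Klebsiella, Macaca, Meleagris, Meles, Microtus, Nyctereutes, Oncorhynchus, Rattus, Schizosaccharomyces, Sciurus, Secale, Shigella, Triticum, Turdus, Xenopus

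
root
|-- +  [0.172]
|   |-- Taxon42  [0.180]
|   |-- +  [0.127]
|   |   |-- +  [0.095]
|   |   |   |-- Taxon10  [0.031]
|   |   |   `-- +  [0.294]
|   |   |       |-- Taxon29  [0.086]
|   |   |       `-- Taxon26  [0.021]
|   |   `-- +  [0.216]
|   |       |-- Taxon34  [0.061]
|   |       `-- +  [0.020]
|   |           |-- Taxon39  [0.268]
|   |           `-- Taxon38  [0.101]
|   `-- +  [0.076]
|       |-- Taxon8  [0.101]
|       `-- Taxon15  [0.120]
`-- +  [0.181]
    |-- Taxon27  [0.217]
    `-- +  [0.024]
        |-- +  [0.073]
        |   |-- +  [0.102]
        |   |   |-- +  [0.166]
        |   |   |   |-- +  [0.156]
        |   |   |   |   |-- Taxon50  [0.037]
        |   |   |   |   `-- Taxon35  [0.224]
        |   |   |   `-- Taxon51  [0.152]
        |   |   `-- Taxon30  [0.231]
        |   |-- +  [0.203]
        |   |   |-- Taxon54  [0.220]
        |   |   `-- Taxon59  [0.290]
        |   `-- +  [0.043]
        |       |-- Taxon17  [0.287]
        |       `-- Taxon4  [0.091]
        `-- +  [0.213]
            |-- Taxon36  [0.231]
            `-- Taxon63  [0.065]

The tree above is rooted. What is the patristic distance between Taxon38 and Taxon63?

1.119

The path runs Taxon38 → … → MRCA → … → Taxon63; the MRCA is the root of the tree.
Branch lengths along that path: 0.101 + 0.020 + 0.216 + 0.127 + 0.172 + 0.181 + 0.024 + 0.213 + 0.065 = 1.119.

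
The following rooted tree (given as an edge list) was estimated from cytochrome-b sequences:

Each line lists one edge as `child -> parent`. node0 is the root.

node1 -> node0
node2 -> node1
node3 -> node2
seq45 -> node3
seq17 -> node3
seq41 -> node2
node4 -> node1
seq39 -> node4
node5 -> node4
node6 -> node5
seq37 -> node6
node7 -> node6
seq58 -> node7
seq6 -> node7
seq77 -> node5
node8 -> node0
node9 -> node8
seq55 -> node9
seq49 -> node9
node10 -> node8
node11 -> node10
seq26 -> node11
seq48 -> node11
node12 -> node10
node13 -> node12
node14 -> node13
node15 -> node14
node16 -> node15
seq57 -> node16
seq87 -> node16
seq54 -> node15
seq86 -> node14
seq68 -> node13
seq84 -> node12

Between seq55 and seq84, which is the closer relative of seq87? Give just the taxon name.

The MRCA of seq87 and seq84 subtends (((((seq57,seq87),seq54),seq86),seq68),seq84) (6 taxa).
The MRCA of seq87 and seq55 subtends ((seq55,seq49),((seq26,seq48),(((((seq57,seq87),seq54),seq86),seq68),seq84))) (10 taxa).
The first is nested inside the second, so seq87 shares a more recent common ancestor with seq84.

seq84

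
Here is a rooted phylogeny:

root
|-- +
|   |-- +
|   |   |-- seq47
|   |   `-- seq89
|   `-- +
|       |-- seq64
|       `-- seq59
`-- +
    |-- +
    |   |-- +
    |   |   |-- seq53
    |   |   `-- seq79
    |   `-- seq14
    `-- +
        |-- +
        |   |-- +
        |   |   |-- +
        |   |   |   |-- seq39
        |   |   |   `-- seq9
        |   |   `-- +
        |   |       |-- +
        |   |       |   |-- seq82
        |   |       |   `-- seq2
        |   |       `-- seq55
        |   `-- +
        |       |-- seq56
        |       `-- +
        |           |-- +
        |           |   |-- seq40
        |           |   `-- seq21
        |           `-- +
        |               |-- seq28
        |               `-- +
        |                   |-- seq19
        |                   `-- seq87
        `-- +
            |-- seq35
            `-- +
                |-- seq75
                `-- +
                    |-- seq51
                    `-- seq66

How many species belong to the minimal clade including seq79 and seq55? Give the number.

18

The MRCA of seq79 and seq55 is the node subtending (((seq53,seq79),seq14),((((seq39,seq9),((seq82,seq2),seq55)),(seq56,((seq40,seq21),(seq28,(seq19,seq87))))),(seq35,(seq75,(seq51,seq66))))).
That clade contains 18 terminal taxa: seq14, seq19, seq2, seq21, seq28, seq35, seq39, seq40, seq51, seq53, seq55, seq56, seq66, seq75, seq79, seq82, seq87, seq9.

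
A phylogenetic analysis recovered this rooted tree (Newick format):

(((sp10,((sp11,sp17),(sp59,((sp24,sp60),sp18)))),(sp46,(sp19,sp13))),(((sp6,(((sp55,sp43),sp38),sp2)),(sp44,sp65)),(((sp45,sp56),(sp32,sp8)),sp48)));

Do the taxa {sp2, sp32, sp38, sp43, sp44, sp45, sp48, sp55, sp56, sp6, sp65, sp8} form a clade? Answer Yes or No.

Yes

The most recent common ancestor of these taxa subtends (((sp6,(((sp55,sp43),sp38),sp2)),(sp44,sp65)),(((sp45,sp56),(sp32,sp8)),sp48)).
That clade has exactly 12 tips — every listed taxon and nothing else — so the group is monophyletic.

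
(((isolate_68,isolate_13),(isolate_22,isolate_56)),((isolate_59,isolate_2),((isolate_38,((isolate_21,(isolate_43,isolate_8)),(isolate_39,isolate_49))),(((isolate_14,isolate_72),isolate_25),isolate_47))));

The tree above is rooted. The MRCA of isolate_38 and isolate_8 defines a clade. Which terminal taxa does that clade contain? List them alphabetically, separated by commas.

Tracing isolate_38: it sits inside (isolate_38,((isolate_21,(isolate_43,isolate_8)),(isolate_39,isolate_49))).
Tracing isolate_8: it sits inside (isolate_43,isolate_8).
The smallest clade enclosing both is (isolate_38,((isolate_21,(isolate_43,isolate_8)),(isolate_39,isolate_49))); the answer is its 6 terminal taxa in alphabetical order.

isolate_21, isolate_38, isolate_39, isolate_43, isolate_49, isolate_8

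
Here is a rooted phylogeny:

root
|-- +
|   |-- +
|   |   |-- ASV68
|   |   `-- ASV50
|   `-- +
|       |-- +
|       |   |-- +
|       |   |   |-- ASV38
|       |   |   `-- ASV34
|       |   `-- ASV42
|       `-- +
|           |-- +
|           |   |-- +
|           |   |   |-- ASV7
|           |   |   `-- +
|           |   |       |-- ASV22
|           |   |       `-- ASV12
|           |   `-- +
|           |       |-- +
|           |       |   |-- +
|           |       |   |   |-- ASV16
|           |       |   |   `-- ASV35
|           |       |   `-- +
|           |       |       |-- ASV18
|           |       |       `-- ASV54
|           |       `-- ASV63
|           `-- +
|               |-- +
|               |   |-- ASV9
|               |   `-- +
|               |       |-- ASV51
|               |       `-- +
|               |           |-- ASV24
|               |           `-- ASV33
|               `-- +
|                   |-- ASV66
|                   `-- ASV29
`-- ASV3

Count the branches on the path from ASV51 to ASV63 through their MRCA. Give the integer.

The MRCA of ASV51 and ASV63 is the node subtending (((ASV7,(ASV22,ASV12)),(((ASV16,ASV35),(ASV18,ASV54)),ASV63)),((ASV9,(ASV51,(ASV24,ASV33))),(ASV66,ASV29))).
From ASV51 up to that node: 4 branches. From ASV63 up to the same node: 3 branches. Total: 4 + 3 = 7.

7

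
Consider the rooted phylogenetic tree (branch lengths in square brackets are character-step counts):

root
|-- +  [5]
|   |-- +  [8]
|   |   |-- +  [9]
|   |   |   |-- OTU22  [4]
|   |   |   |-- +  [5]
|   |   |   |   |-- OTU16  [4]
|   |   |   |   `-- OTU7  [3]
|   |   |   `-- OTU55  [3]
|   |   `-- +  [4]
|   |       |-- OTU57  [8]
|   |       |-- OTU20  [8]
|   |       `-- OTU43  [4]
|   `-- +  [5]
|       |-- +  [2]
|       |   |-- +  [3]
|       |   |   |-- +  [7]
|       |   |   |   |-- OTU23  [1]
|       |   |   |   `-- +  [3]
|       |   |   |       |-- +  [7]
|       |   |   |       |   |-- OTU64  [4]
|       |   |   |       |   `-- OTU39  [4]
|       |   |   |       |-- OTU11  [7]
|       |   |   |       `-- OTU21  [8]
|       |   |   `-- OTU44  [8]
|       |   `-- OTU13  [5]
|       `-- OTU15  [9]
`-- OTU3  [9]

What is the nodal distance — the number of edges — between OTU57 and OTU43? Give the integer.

2

The MRCA of OTU57 and OTU43 is the node subtending (OTU57,OTU20,OTU43).
From OTU57 up to that node: 1 branch. From OTU43 up to the same node: 1 branch. Total: 1 + 1 = 2.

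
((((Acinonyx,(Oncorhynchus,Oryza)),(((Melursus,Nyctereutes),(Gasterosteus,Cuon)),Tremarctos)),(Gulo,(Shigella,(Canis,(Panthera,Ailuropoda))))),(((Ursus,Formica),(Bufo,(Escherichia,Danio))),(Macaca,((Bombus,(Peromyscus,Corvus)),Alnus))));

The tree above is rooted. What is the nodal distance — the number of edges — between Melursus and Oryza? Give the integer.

The MRCA of Melursus and Oryza is the node subtending ((Acinonyx,(Oncorhynchus,Oryza)),(((Melursus,Nyctereutes),(Gasterosteus,Cuon)),Tremarctos)).
From Melursus up to that node: 4 branches. From Oryza up to the same node: 3 branches. Total: 4 + 3 = 7.

7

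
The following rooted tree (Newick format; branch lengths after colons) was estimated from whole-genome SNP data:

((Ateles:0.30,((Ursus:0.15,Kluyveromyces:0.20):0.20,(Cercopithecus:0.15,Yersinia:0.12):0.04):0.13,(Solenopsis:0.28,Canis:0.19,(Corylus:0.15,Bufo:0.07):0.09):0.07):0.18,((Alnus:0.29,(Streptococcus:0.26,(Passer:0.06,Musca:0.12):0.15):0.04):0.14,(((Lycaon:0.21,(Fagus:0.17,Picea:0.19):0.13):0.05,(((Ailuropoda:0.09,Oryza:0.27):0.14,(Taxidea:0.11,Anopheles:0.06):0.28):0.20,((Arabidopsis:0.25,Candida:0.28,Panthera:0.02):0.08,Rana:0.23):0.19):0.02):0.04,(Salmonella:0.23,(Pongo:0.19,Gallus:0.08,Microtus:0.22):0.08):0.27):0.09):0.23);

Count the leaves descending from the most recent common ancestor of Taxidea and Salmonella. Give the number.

15

The MRCA of Taxidea and Salmonella is the node subtending (((Lycaon,(Fagus,Picea)),(((Ailuropoda,Oryza),(Taxidea,Anopheles)),((Arabidopsis,Candida,Panthera),Rana))),(Salmonella,(Pongo,Gallus,Microtus))).
That clade contains 15 terminal taxa: Ailuropoda, Anopheles, Arabidopsis, Candida, Fagus, Gallus, Lycaon, Microtus, Oryza, Panthera, Picea, Pongo, Rana, Salmonella, Taxidea.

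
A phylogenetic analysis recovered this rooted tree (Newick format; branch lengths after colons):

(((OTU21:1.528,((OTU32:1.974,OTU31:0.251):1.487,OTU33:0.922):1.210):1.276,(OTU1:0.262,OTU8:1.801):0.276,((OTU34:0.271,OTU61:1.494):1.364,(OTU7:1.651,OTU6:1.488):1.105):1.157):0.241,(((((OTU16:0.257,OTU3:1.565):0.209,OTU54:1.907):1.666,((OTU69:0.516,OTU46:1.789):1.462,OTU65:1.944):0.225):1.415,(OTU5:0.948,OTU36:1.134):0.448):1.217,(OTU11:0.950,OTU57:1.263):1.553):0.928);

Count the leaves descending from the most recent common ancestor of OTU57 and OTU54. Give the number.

The MRCA of OTU57 and OTU54 is the node subtending (((((OTU16,OTU3),OTU54),((OTU69,OTU46),OTU65)),(OTU5,OTU36)),(OTU11,OTU57)).
That clade contains 10 terminal taxa: OTU11, OTU16, OTU3, OTU36, OTU46, OTU5, OTU54, OTU57, OTU65, OTU69.

10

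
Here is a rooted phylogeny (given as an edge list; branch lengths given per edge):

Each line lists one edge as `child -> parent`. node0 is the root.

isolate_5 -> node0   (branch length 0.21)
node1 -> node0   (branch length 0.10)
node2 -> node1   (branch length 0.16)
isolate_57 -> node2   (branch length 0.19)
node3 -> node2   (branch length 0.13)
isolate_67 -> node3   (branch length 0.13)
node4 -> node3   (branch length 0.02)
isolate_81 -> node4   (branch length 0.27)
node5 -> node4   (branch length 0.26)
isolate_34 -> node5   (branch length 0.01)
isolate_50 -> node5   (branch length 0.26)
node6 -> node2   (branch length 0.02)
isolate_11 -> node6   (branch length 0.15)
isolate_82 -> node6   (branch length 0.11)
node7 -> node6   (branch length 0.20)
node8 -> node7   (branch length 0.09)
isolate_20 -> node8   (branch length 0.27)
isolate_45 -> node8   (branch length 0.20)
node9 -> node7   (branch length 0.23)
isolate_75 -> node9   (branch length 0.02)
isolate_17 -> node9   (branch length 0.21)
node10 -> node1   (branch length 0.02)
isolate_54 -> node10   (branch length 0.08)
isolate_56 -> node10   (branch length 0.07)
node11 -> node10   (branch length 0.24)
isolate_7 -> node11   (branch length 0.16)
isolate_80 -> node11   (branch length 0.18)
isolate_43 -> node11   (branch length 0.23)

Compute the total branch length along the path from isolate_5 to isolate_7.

The path runs isolate_5 → … → MRCA → … → isolate_7; the MRCA is the root of the tree.
Branch lengths along that path: 0.21 + 0.10 + 0.02 + 0.24 + 0.16 = 0.73.

0.73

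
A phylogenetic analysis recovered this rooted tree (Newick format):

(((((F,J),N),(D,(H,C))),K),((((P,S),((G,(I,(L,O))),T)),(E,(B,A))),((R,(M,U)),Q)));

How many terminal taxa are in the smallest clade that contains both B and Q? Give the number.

The MRCA of B and Q is the node subtending ((((P,S),((G,(I,(L,O))),T)),(E,(B,A))),((R,(M,U)),Q)).
That clade contains 14 terminal taxa: A, B, E, G, I, L, M, O, P, Q, R, S, T, U.

14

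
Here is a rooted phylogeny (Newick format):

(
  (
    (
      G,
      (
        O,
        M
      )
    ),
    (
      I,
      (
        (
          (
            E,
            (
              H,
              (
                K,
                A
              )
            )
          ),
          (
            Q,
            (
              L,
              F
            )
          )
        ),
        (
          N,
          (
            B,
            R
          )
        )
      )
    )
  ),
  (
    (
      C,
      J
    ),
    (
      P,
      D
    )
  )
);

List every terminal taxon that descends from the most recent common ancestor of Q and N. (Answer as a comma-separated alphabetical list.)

Tracing Q: it sits inside (Q,(L,F)).
Tracing N: it sits inside (N,(B,R)).
The smallest clade enclosing both is (((E,(H,(K,A))),(Q,(L,F))),(N,(B,R))); the answer is its 10 terminal taxa in alphabetical order.

A, B, E, F, H, K, L, N, Q, R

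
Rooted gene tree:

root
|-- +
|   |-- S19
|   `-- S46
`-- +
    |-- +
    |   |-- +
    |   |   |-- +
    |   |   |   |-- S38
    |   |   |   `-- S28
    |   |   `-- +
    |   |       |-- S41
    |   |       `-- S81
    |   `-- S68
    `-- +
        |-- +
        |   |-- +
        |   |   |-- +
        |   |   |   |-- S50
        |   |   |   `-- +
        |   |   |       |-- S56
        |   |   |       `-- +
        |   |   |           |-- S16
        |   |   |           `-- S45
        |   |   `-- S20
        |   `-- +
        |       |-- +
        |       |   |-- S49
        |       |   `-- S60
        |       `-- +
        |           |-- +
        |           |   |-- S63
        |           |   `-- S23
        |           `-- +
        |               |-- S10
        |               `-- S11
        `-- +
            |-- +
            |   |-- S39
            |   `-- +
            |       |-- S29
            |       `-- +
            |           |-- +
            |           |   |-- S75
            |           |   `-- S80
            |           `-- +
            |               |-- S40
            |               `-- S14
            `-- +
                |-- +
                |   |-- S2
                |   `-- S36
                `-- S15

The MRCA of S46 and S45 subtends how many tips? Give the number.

The MRCA of S46 and S45 is the root, so the clade is the entire tree.
That clade contains 27 terminal taxa: S10, S11, S14, S15, S16, S19, S2, S20, S23, S28, S29, S36, S38, S39, S40, S41, S45, S46, S49, S50, S56, S60, S63, S68, S75, S80, S81.

27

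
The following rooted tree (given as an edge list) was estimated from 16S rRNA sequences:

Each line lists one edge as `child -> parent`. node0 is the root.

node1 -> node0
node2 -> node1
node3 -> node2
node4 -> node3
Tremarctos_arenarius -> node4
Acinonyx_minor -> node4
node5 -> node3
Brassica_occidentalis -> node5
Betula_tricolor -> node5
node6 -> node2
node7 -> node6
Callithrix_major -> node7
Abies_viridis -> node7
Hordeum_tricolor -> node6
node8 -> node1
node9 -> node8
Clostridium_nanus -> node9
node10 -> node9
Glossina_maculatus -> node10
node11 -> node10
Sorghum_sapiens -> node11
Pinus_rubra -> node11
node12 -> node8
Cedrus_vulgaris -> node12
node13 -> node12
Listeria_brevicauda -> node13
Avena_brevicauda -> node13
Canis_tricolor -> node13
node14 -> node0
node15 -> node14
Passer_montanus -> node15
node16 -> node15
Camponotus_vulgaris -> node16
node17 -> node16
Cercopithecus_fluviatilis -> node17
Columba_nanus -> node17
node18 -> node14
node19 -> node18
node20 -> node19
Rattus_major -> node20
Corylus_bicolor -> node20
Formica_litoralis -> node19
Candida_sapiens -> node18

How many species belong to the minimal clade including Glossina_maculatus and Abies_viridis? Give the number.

The MRCA of Glossina_maculatus and Abies_viridis is the node subtending ((((Tremarctos_arenarius,Acinonyx_minor),(Brassica_occidentalis,Betula_tricolor)),((Callithrix_major,Abies_viridis),Hordeum_tricolor)),((Clostridium_nanus,(Glossina_maculatus,(Sorghum_sapiens,Pinus_rubra))),(Cedrus_vulgaris,(Listeria_brevicauda,Avena_brevicauda,Canis_tricolor)))).
That clade contains 15 terminal taxa: Abies_viridis, Acinonyx_minor, Avena_brevicauda, Betula_tricolor, Brassica_occidentalis, Callithrix_major, Canis_tricolor, Cedrus_vulgaris, Clostridium_nanus, Glossina_maculatus, Hordeum_tricolor, Listeria_brevicauda, Pinus_rubra, Sorghum_sapiens, Tremarctos_arenarius.

15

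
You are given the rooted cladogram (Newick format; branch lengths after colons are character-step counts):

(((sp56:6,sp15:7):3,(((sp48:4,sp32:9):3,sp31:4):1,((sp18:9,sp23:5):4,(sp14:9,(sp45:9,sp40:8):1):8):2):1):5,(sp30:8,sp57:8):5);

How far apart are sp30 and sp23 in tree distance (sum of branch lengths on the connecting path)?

30

The path runs sp30 → … → MRCA → … → sp23; the MRCA is the root of the tree.
Branch lengths along that path: 8 + 5 + 5 + 1 + 2 + 4 + 5 = 30.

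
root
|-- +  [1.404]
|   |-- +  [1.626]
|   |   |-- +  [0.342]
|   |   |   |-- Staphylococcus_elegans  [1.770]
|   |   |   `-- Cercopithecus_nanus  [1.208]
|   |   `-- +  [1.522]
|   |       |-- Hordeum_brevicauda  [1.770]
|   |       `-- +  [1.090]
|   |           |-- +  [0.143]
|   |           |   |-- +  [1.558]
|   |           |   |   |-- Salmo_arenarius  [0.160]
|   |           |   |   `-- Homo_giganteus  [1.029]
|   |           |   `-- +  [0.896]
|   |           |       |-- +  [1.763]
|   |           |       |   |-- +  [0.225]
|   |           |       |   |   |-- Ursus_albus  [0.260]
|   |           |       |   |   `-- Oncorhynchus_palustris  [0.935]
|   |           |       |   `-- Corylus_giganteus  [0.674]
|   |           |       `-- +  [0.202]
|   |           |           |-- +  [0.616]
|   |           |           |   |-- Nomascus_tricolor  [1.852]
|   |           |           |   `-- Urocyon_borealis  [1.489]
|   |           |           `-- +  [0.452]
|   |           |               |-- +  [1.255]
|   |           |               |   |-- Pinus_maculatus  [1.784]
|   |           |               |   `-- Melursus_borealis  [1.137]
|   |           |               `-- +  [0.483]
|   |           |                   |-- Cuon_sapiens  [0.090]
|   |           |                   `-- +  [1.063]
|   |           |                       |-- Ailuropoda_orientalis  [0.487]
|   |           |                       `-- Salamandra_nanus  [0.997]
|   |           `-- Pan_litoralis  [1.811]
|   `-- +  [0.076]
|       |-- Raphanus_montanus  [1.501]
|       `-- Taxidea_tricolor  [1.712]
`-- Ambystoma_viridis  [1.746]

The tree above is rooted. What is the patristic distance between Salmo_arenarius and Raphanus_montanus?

The path runs Salmo_arenarius → … → MRCA → … → Raphanus_montanus; the MRCA is the node subtending (((Staphylococcus_elegans,Cercopithecus_nanus),(Hordeum_brevicauda,(((Salmo_arenarius,Homo_giganteus),(((Ursus_albus,Oncorhynchus_palustris),Corylus_giganteus),((Nomascus_tricolor,Urocyon_borealis),((Pinus_maculatus,Melursus_borealis),(Cuon_sapiens,(Ailuropoda_orientalis,Salamandra_nanus)))))),Pan_litoralis))),(Raphanus_montanus,Taxidea_tricolor)).
Branch lengths along that path: 0.160 + 1.558 + 0.143 + 1.090 + 1.522 + 1.626 + 0.076 + 1.501 = 7.676.

7.676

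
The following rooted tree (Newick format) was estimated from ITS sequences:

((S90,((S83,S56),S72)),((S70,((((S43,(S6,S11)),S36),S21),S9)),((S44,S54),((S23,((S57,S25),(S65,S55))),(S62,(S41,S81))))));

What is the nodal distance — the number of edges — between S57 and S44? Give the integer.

The MRCA of S57 and S44 is the node subtending ((S44,S54),((S23,((S57,S25),(S65,S55))),(S62,(S41,S81)))).
From S57 up to that node: 5 branches. From S44 up to the same node: 2 branches. Total: 5 + 2 = 7.

7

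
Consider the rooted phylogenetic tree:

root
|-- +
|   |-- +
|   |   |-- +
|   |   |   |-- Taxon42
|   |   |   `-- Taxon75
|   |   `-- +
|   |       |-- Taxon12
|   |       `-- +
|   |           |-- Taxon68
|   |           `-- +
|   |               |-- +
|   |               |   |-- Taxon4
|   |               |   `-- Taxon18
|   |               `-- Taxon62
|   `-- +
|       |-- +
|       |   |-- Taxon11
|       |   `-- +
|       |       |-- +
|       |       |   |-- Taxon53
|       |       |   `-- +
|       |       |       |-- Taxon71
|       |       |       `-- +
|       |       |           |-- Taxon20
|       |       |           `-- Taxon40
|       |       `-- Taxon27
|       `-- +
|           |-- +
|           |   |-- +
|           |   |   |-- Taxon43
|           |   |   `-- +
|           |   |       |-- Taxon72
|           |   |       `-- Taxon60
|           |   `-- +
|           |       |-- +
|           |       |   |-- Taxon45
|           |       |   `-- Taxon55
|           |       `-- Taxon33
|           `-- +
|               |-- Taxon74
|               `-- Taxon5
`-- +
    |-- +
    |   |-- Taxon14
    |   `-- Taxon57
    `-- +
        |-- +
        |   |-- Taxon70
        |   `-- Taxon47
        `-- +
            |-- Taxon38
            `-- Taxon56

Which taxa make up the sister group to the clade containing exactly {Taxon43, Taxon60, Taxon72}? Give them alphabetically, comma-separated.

Taxon33, Taxon45, Taxon55

The clade containing exactly {Taxon43, Taxon60, Taxon72} attaches to the tree at the node subtending ((Taxon43,(Taxon72,Taxon60)),((Taxon45,Taxon55),Taxon33)).
The other lineage descending from that same node — the sister group — is ((Taxon45,Taxon55),Taxon33); its 3 tips in alphabetical order are the answer.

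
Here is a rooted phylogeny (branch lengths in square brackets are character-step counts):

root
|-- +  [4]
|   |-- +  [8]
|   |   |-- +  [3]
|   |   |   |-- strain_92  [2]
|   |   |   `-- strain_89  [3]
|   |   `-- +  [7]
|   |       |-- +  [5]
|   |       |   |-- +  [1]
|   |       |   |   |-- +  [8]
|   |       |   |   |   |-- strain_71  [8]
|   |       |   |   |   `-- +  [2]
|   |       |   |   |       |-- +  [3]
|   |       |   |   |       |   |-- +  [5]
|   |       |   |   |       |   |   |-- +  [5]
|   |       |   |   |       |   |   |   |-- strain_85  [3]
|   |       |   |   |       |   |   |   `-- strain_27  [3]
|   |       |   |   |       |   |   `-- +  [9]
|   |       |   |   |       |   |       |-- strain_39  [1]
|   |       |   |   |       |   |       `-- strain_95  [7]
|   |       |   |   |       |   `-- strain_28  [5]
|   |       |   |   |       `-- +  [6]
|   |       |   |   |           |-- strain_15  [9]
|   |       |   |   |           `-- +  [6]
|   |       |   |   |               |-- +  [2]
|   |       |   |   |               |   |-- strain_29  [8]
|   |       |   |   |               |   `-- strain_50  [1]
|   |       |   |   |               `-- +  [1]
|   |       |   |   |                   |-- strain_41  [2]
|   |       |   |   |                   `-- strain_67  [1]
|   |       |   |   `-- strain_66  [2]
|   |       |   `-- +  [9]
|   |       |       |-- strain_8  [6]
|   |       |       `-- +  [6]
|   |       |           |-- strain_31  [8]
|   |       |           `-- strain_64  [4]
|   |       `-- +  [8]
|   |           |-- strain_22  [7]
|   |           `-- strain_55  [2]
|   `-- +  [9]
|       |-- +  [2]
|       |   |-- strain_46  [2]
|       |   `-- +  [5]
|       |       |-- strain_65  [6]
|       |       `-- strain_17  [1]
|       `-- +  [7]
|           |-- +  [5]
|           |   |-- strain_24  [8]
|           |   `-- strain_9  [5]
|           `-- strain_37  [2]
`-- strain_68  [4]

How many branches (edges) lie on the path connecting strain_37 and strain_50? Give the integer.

13

The MRCA of strain_37 and strain_50 is the node subtending (((strain_92,strain_89),((((strain_71,((((strain_85,strain_27),(strain_39,strain_95)),strain_28),(strain_15,((strain_29,strain_50),(strain_41,strain_67))))),strain_66),(strain_8,(strain_31,strain_64))),(strain_22,strain_55))),((strain_46,(strain_65,strain_17)),((strain_24,strain_9),strain_37))).
From strain_37 up to that node: 3 branches. From strain_50 up to the same node: 10 branches. Total: 3 + 10 = 13.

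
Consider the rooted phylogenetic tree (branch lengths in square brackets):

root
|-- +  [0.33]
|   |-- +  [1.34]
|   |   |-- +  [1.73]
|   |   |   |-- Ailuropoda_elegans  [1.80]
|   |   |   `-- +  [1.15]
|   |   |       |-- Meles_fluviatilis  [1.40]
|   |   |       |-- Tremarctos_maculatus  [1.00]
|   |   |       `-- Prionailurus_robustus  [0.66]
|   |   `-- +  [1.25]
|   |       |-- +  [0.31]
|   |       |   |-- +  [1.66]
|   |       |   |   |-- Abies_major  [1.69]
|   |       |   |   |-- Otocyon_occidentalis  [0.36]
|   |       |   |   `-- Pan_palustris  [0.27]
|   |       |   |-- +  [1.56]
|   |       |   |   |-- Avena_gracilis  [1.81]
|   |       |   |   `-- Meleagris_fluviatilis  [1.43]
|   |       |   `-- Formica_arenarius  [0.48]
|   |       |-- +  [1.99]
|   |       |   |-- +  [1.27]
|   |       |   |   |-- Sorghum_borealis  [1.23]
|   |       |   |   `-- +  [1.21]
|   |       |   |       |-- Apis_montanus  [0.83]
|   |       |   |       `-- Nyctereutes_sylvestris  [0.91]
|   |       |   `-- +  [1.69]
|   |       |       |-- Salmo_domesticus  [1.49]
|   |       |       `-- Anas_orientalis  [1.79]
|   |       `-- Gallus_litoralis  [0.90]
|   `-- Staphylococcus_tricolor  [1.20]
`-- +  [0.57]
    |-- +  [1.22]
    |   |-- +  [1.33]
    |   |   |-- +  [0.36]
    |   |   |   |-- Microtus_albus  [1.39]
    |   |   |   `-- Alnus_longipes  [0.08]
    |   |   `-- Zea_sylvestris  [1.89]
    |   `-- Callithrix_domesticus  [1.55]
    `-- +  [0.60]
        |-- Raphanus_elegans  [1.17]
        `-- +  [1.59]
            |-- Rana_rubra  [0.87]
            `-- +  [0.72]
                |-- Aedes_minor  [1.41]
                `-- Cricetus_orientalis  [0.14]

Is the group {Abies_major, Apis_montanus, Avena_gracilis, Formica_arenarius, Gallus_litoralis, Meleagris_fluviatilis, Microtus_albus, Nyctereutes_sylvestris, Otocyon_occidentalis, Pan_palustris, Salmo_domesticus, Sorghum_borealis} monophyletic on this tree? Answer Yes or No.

No

The MRCA of the listed taxa is the root, so the smallest clade containing them is the whole tree.
That clade also contains Aedes_minor, Ailuropoda_elegans, Alnus_longipes, Anas_orientalis, Callithrix_domesticus, Cricetus_orientalis, Meles_fluviatilis, Prionailurus_robustus, Rana_rubra, Raphanus_elegans, Staphylococcus_tricolor, Tremarctos_maculatus, Zea_sylvestris, which are not in the proposed group, so the group is not monophyletic.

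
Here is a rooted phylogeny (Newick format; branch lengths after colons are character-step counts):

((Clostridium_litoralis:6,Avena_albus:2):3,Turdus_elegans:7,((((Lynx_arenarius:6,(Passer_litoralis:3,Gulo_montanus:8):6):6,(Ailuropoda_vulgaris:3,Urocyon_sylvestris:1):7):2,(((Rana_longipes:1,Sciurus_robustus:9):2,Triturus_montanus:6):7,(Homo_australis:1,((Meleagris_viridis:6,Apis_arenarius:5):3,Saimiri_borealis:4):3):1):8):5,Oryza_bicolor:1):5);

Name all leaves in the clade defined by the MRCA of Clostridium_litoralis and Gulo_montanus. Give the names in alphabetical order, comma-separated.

Tracing Clostridium_litoralis: it sits inside (Clostridium_litoralis,Avena_albus).
Tracing Gulo_montanus: it sits inside (Passer_litoralis,Gulo_montanus).
The smallest clade enclosing both is the whole tree (their MRCA is the root), so the answer is all 16 tips in alphabetical order.

Ailuropoda_vulgaris, Apis_arenarius, Avena_albus, Clostridium_litoralis, Gulo_montanus, Homo_australis, Lynx_arenarius, Meleagris_viridis, Oryza_bicolor, Passer_litoralis, Rana_longipes, Saimiri_borealis, Sciurus_robustus, Triturus_montanus, Turdus_elegans, Urocyon_sylvestris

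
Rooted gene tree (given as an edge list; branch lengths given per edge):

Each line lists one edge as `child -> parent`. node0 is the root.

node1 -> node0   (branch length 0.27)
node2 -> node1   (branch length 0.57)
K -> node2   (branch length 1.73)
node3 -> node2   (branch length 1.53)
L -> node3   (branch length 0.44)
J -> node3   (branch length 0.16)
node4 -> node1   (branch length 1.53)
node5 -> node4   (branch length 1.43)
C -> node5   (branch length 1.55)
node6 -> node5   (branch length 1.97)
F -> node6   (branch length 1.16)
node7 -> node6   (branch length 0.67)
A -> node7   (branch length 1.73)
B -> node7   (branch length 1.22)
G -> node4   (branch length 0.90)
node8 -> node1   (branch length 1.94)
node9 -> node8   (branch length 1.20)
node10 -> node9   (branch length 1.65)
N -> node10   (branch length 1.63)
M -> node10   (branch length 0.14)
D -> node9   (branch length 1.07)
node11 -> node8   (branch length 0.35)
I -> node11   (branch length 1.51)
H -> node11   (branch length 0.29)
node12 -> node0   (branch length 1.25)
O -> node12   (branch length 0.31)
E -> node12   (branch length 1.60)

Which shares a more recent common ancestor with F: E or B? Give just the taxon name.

B

The MRCA of F and B subtends (F,(A,B)) (3 taxa).
The MRCA of F and E is the root, subtending the entire tree (15 taxa).
The first is nested inside the second, so F shares a more recent common ancestor with B.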